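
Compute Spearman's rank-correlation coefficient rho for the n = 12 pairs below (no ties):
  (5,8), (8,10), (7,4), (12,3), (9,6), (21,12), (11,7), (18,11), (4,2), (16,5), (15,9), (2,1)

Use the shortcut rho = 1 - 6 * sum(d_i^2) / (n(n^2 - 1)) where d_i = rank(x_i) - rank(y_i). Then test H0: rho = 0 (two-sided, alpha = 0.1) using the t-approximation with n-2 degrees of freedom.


Step 1: Rank x and y separately (midranks; no ties here).
rank(x): 5->3, 8->5, 7->4, 12->8, 9->6, 21->12, 11->7, 18->11, 4->2, 16->10, 15->9, 2->1
rank(y): 8->8, 10->10, 4->4, 3->3, 6->6, 12->12, 7->7, 11->11, 2->2, 5->5, 9->9, 1->1
Step 2: d_i = R_x(i) - R_y(i); compute d_i^2.
  (3-8)^2=25, (5-10)^2=25, (4-4)^2=0, (8-3)^2=25, (6-6)^2=0, (12-12)^2=0, (7-7)^2=0, (11-11)^2=0, (2-2)^2=0, (10-5)^2=25, (9-9)^2=0, (1-1)^2=0
sum(d^2) = 100.
Step 3: rho = 1 - 6*100 / (12*(12^2 - 1)) = 1 - 600/1716 = 0.650350.
Step 4: Under H0, t = rho * sqrt((n-2)/(1-rho^2)) = 2.7073 ~ t(10).
Step 5: Two-sided p-value from the t-distribution with 10 df = 0.022034.
Step 6: alpha = 0.1. reject H0.

rho = 0.6503, p = 0.022034, reject H0 at alpha = 0.1.


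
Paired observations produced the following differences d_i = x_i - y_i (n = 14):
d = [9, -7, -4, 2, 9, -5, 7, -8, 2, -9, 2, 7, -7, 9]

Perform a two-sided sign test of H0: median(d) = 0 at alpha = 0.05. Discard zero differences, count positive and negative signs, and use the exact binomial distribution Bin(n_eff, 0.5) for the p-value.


Step 1: Discard zero differences. Original n = 14; n_eff = number of nonzero differences = 14.
Nonzero differences (with sign): +9, -7, -4, +2, +9, -5, +7, -8, +2, -9, +2, +7, -7, +9
Step 2: Count signs: positive = 8, negative = 6.
Step 3: Under H0: P(positive) = 0.5, so the number of positives S ~ Bin(14, 0.5).
Step 4: Two-sided exact p-value = sum of Bin(14,0.5) probabilities at or below the observed probability = 0.790527.
Step 5: alpha = 0.05. fail to reject H0.

n_eff = 14, pos = 8, neg = 6, p = 0.790527, fail to reject H0.


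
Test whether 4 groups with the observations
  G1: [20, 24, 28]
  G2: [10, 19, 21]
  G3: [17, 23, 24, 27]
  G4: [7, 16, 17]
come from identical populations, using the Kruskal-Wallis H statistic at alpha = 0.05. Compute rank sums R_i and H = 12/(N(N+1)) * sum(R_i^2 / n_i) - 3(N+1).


Step 1: Combine all N = 13 observations and assign midranks.
sorted (value, group, rank): (7,G4,1), (10,G2,2), (16,G4,3), (17,G3,4.5), (17,G4,4.5), (19,G2,6), (20,G1,7), (21,G2,8), (23,G3,9), (24,G1,10.5), (24,G3,10.5), (27,G3,12), (28,G1,13)
Step 2: Sum ranks within each group.
R_1 = 30.5 (n_1 = 3)
R_2 = 16 (n_2 = 3)
R_3 = 36 (n_3 = 4)
R_4 = 8.5 (n_4 = 3)
Step 3: H = 12/(N(N+1)) * sum(R_i^2/n_i) - 3(N+1)
     = 12/(13*14) * (30.5^2/3 + 16^2/3 + 36^2/4 + 8.5^2/3) - 3*14
     = 0.065934 * 743.5 - 42
     = 7.021978.
Step 4: Ties present; correction factor C = 1 - 12/(13^3 - 13) = 0.994505. Corrected H = 7.021978 / 0.994505 = 7.060773.
Step 5: Under H0, H ~ chi^2(3); p-value = 0.069986.
Step 6: alpha = 0.05. fail to reject H0.

H = 7.0608, df = 3, p = 0.069986, fail to reject H0.


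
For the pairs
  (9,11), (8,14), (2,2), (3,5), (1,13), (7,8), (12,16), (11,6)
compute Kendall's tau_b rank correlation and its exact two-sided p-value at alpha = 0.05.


Step 1: Enumerate the 28 unordered pairs (i,j) with i<j and classify each by sign(x_j-x_i) * sign(y_j-y_i).
  (1,2):dx=-1,dy=+3->D; (1,3):dx=-7,dy=-9->C; (1,4):dx=-6,dy=-6->C; (1,5):dx=-8,dy=+2->D
  (1,6):dx=-2,dy=-3->C; (1,7):dx=+3,dy=+5->C; (1,8):dx=+2,dy=-5->D; (2,3):dx=-6,dy=-12->C
  (2,4):dx=-5,dy=-9->C; (2,5):dx=-7,dy=-1->C; (2,6):dx=-1,dy=-6->C; (2,7):dx=+4,dy=+2->C
  (2,8):dx=+3,dy=-8->D; (3,4):dx=+1,dy=+3->C; (3,5):dx=-1,dy=+11->D; (3,6):dx=+5,dy=+6->C
  (3,7):dx=+10,dy=+14->C; (3,8):dx=+9,dy=+4->C; (4,5):dx=-2,dy=+8->D; (4,6):dx=+4,dy=+3->C
  (4,7):dx=+9,dy=+11->C; (4,8):dx=+8,dy=+1->C; (5,6):dx=+6,dy=-5->D; (5,7):dx=+11,dy=+3->C
  (5,8):dx=+10,dy=-7->D; (6,7):dx=+5,dy=+8->C; (6,8):dx=+4,dy=-2->D; (7,8):dx=-1,dy=-10->C
Step 2: C = 19, D = 9, total pairs = 28.
Step 3: tau = (C - D)/(n(n-1)/2) = (19 - 9)/28 = 0.357143.
Step 4: Exact two-sided p-value (enumerate n! = 40320 permutations of y under H0): p = 0.275099.
Step 5: alpha = 0.05. fail to reject H0.

tau_b = 0.3571 (C=19, D=9), p = 0.275099, fail to reject H0.


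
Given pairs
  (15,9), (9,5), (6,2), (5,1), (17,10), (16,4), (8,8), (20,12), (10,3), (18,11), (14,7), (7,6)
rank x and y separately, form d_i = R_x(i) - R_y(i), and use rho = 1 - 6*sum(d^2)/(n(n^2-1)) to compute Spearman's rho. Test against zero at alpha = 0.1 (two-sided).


Step 1: Rank x and y separately (midranks; no ties here).
rank(x): 15->8, 9->5, 6->2, 5->1, 17->10, 16->9, 8->4, 20->12, 10->6, 18->11, 14->7, 7->3
rank(y): 9->9, 5->5, 2->2, 1->1, 10->10, 4->4, 8->8, 12->12, 3->3, 11->11, 7->7, 6->6
Step 2: d_i = R_x(i) - R_y(i); compute d_i^2.
  (8-9)^2=1, (5-5)^2=0, (2-2)^2=0, (1-1)^2=0, (10-10)^2=0, (9-4)^2=25, (4-8)^2=16, (12-12)^2=0, (6-3)^2=9, (11-11)^2=0, (7-7)^2=0, (3-6)^2=9
sum(d^2) = 60.
Step 3: rho = 1 - 6*60 / (12*(12^2 - 1)) = 1 - 360/1716 = 0.790210.
Step 4: Under H0, t = rho * sqrt((n-2)/(1-rho^2)) = 4.0775 ~ t(10).
Step 5: Two-sided p-value from the t-distribution with 10 df = 0.002223.
Step 6: alpha = 0.1. reject H0.

rho = 0.7902, p = 0.002223, reject H0 at alpha = 0.1.


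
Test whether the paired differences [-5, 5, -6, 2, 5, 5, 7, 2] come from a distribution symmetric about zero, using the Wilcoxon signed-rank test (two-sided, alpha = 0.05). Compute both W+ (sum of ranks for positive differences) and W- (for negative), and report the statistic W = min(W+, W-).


Step 1: Drop any zero differences (none here) and take |d_i|.
|d| = [5, 5, 6, 2, 5, 5, 7, 2]
Step 2: Midrank |d_i| (ties get averaged ranks).
ranks: |5|->4.5, |5|->4.5, |6|->7, |2|->1.5, |5|->4.5, |5|->4.5, |7|->8, |2|->1.5
Step 3: Attach original signs; sum ranks with positive sign and with negative sign.
W+ = 4.5 + 1.5 + 4.5 + 4.5 + 8 + 1.5 = 24.5
W- = 4.5 + 7 = 11.5
(Check: W+ + W- = 36 should equal n(n+1)/2 = 36.)
Step 4: Test statistic W = min(W+, W-) = 11.5.
Step 5: Ties in |d|, so use the tie-corrected normal approximation.
        E[W] = n(n+1)/4 = 8*9/4 = 18.
        Tie groups: |d|=2 (t=2), |d|=5 (t=4); sum(t^3 - t) = 66.
        Var[W] = n(n+1)(2n+1)/24 - sum(t^3-t)/48 = 1224/24 - 66/48 = 49.625.
        z = (W - E[W]) / sqrt(Var[W]) = (11.5 - 18) / 7.0445 = -0.9227.
        Two-sided p = 2*Phi(z) = 0.356161.
Step 6: alpha = 0.05. fail to reject H0.

W+ = 24.5, W- = 11.5, W = min = 11.5, p = 0.356161, fail to reject H0.


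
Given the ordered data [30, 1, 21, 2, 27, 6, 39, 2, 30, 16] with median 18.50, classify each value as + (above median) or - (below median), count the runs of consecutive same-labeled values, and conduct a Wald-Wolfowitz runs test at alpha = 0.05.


Step 1: Compute median = 18.50; label A = above, B = below.
Labels in order: ABABABABAB  (n_A = 5, n_B = 5)
Step 2: Count runs R = 10.
Step 3: Under H0 (random ordering), E[R] = 2*n_A*n_B/(n_A+n_B) + 1 = 2*5*5/10 + 1 = 6.0000.
        Var[R] = 2*n_A*n_B*(2*n_A*n_B - n_A - n_B) / ((n_A+n_B)^2 * (n_A+n_B-1)) = 2000/900 = 2.2222.
        SD[R] = 1.4907.
Step 4: Continuity-corrected z = (R - 0.5 - E[R]) / SD[R] = (10 - 0.5 - 6.0000) / 1.4907 = 2.3479.
Step 5: Two-sided p-value via normal approximation = 2*(1 - Phi(|z|)) = 0.018881.
Step 6: alpha = 0.05. reject H0.

R = 10, z = 2.3479, p = 0.018881, reject H0.


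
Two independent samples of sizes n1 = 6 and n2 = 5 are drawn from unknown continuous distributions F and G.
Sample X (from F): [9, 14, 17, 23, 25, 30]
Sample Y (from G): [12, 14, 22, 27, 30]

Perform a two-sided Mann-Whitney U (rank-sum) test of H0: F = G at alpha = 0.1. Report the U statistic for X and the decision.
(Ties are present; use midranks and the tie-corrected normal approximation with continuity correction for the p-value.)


Step 1: Combine and sort all 11 observations; assign midranks.
sorted (value, group): (9,X), (12,Y), (14,X), (14,Y), (17,X), (22,Y), (23,X), (25,X), (27,Y), (30,X), (30,Y)
ranks: 9->1, 12->2, 14->3.5, 14->3.5, 17->5, 22->6, 23->7, 25->8, 27->9, 30->10.5, 30->10.5
Step 2: Rank sum for X: R1 = 1 + 3.5 + 5 + 7 + 8 + 10.5 = 35.
Step 3: U_X = R1 - n1(n1+1)/2 = 35 - 6*7/2 = 35 - 21 = 14.
       U_Y = n1*n2 - U_X = 30 - 14 = 16.
Step 4: Ties are present, so use the tie-corrected normal approximation (with continuity correction) for the p-value.
Step 5: p-value = 0.926933; compare to alpha = 0.1. fail to reject H0.

U_X = 14, p = 0.926933, fail to reject H0 at alpha = 0.1.


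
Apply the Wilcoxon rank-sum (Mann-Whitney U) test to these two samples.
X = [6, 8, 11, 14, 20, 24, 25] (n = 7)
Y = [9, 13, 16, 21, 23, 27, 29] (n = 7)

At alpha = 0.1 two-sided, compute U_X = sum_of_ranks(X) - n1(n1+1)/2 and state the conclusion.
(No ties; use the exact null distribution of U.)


Step 1: Combine and sort all 14 observations; assign midranks.
sorted (value, group): (6,X), (8,X), (9,Y), (11,X), (13,Y), (14,X), (16,Y), (20,X), (21,Y), (23,Y), (24,X), (25,X), (27,Y), (29,Y)
ranks: 6->1, 8->2, 9->3, 11->4, 13->5, 14->6, 16->7, 20->8, 21->9, 23->10, 24->11, 25->12, 27->13, 29->14
Step 2: Rank sum for X: R1 = 1 + 2 + 4 + 6 + 8 + 11 + 12 = 44.
Step 3: U_X = R1 - n1(n1+1)/2 = 44 - 7*8/2 = 44 - 28 = 16.
       U_Y = n1*n2 - U_X = 49 - 16 = 33.
Step 4: No ties, so the exact null distribution of U (based on enumerating the C(14,7) = 3432 equally likely rank assignments) gives the two-sided p-value.
Step 5: p-value = 0.317599; compare to alpha = 0.1. fail to reject H0.

U_X = 16, p = 0.317599, fail to reject H0 at alpha = 0.1.


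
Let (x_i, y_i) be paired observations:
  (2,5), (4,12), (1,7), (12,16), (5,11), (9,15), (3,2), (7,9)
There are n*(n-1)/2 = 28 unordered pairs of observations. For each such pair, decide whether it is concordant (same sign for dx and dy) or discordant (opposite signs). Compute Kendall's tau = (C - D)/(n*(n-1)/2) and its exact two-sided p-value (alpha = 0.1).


Step 1: Enumerate the 28 unordered pairs (i,j) with i<j and classify each by sign(x_j-x_i) * sign(y_j-y_i).
  (1,2):dx=+2,dy=+7->C; (1,3):dx=-1,dy=+2->D; (1,4):dx=+10,dy=+11->C; (1,5):dx=+3,dy=+6->C
  (1,6):dx=+7,dy=+10->C; (1,7):dx=+1,dy=-3->D; (1,8):dx=+5,dy=+4->C; (2,3):dx=-3,dy=-5->C
  (2,4):dx=+8,dy=+4->C; (2,5):dx=+1,dy=-1->D; (2,6):dx=+5,dy=+3->C; (2,7):dx=-1,dy=-10->C
  (2,8):dx=+3,dy=-3->D; (3,4):dx=+11,dy=+9->C; (3,5):dx=+4,dy=+4->C; (3,6):dx=+8,dy=+8->C
  (3,7):dx=+2,dy=-5->D; (3,8):dx=+6,dy=+2->C; (4,5):dx=-7,dy=-5->C; (4,6):dx=-3,dy=-1->C
  (4,7):dx=-9,dy=-14->C; (4,8):dx=-5,dy=-7->C; (5,6):dx=+4,dy=+4->C; (5,7):dx=-2,dy=-9->C
  (5,8):dx=+2,dy=-2->D; (6,7):dx=-6,dy=-13->C; (6,8):dx=-2,dy=-6->C; (7,8):dx=+4,dy=+7->C
Step 2: C = 22, D = 6, total pairs = 28.
Step 3: tau = (C - D)/(n(n-1)/2) = (22 - 6)/28 = 0.571429.
Step 4: Exact two-sided p-value (enumerate n! = 40320 permutations of y under H0): p = 0.061012.
Step 5: alpha = 0.1. reject H0.

tau_b = 0.5714 (C=22, D=6), p = 0.061012, reject H0.


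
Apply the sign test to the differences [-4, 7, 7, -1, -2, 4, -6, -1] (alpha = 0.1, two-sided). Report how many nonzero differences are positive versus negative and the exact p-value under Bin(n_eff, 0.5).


Step 1: Discard zero differences. Original n = 8; n_eff = number of nonzero differences = 8.
Nonzero differences (with sign): -4, +7, +7, -1, -2, +4, -6, -1
Step 2: Count signs: positive = 3, negative = 5.
Step 3: Under H0: P(positive) = 0.5, so the number of positives S ~ Bin(8, 0.5).
Step 4: Two-sided exact p-value = sum of Bin(8,0.5) probabilities at or below the observed probability = 0.726562.
Step 5: alpha = 0.1. fail to reject H0.

n_eff = 8, pos = 3, neg = 5, p = 0.726562, fail to reject H0.


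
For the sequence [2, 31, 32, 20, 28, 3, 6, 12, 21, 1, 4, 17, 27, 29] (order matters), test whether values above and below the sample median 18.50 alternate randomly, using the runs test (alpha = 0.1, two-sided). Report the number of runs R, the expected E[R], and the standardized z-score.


Step 1: Compute median = 18.50; label A = above, B = below.
Labels in order: BAAAABBBABBBAA  (n_A = 7, n_B = 7)
Step 2: Count runs R = 6.
Step 3: Under H0 (random ordering), E[R] = 2*n_A*n_B/(n_A+n_B) + 1 = 2*7*7/14 + 1 = 8.0000.
        Var[R] = 2*n_A*n_B*(2*n_A*n_B - n_A - n_B) / ((n_A+n_B)^2 * (n_A+n_B-1)) = 8232/2548 = 3.2308.
        SD[R] = 1.7974.
Step 4: Continuity-corrected z = (R + 0.5 - E[R]) / SD[R] = (6 + 0.5 - 8.0000) / 1.7974 = -0.8345.
Step 5: Two-sided p-value via normal approximation = 2*(1 - Phi(|z|)) = 0.403986.
Step 6: alpha = 0.1. fail to reject H0.

R = 6, z = -0.8345, p = 0.403986, fail to reject H0.


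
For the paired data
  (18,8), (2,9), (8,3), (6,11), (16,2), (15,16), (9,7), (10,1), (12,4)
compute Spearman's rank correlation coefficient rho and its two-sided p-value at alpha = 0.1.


Step 1: Rank x and y separately (midranks; no ties here).
rank(x): 18->9, 2->1, 8->3, 6->2, 16->8, 15->7, 9->4, 10->5, 12->6
rank(y): 8->6, 9->7, 3->3, 11->8, 2->2, 16->9, 7->5, 1->1, 4->4
Step 2: d_i = R_x(i) - R_y(i); compute d_i^2.
  (9-6)^2=9, (1-7)^2=36, (3-3)^2=0, (2-8)^2=36, (8-2)^2=36, (7-9)^2=4, (4-5)^2=1, (5-1)^2=16, (6-4)^2=4
sum(d^2) = 142.
Step 3: rho = 1 - 6*142 / (9*(9^2 - 1)) = 1 - 852/720 = -0.183333.
Step 4: Under H0, t = rho * sqrt((n-2)/(1-rho^2)) = -0.4934 ~ t(7).
Step 5: Two-sided p-value from the t-distribution with 7 df = 0.636820.
Step 6: alpha = 0.1. fail to reject H0.

rho = -0.1833, p = 0.636820, fail to reject H0 at alpha = 0.1.


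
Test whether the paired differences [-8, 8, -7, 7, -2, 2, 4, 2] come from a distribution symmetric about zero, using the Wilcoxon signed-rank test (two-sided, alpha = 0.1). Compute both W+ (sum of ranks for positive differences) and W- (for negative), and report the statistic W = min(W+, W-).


Step 1: Drop any zero differences (none here) and take |d_i|.
|d| = [8, 8, 7, 7, 2, 2, 4, 2]
Step 2: Midrank |d_i| (ties get averaged ranks).
ranks: |8|->7.5, |8|->7.5, |7|->5.5, |7|->5.5, |2|->2, |2|->2, |4|->4, |2|->2
Step 3: Attach original signs; sum ranks with positive sign and with negative sign.
W+ = 7.5 + 5.5 + 2 + 4 + 2 = 21
W- = 7.5 + 5.5 + 2 = 15
(Check: W+ + W- = 36 should equal n(n+1)/2 = 36.)
Step 4: Test statistic W = min(W+, W-) = 15.
Step 5: Ties in |d|, so use the tie-corrected normal approximation.
        E[W] = n(n+1)/4 = 8*9/4 = 18.
        Tie groups: |d|=2 (t=3), |d|=7 (t=2), |d|=8 (t=2); sum(t^3 - t) = 36.
        Var[W] = n(n+1)(2n+1)/24 - sum(t^3-t)/48 = 1224/24 - 36/48 = 50.25.
        z = (W - E[W]) / sqrt(Var[W]) = (15 - 18) / 7.0887 = -0.4232.
        Two-sided p = 2*Phi(z) = 0.672144.
Step 6: alpha = 0.1. fail to reject H0.

W+ = 21, W- = 15, W = min = 15, p = 0.672144, fail to reject H0.


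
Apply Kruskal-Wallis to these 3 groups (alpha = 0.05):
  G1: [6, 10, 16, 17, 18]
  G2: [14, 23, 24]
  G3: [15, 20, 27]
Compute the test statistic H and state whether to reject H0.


Step 1: Combine all N = 11 observations and assign midranks.
sorted (value, group, rank): (6,G1,1), (10,G1,2), (14,G2,3), (15,G3,4), (16,G1,5), (17,G1,6), (18,G1,7), (20,G3,8), (23,G2,9), (24,G2,10), (27,G3,11)
Step 2: Sum ranks within each group.
R_1 = 21 (n_1 = 5)
R_2 = 22 (n_2 = 3)
R_3 = 23 (n_3 = 3)
Step 3: H = 12/(N(N+1)) * sum(R_i^2/n_i) - 3(N+1)
     = 12/(11*12) * (21^2/5 + 22^2/3 + 23^2/3) - 3*12
     = 0.090909 * 425.867 - 36
     = 2.715152.
Step 4: No ties, so H is used without correction.
Step 5: Under H0, H ~ chi^2(2); p-value = 0.257284.
Step 6: alpha = 0.05. fail to reject H0.

H = 2.7152, df = 2, p = 0.257284, fail to reject H0.


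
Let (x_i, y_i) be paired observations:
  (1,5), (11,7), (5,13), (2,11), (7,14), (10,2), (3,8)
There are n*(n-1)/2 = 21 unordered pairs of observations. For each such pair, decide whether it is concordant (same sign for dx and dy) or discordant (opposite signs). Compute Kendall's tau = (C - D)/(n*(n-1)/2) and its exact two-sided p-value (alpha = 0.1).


Step 1: Enumerate the 21 unordered pairs (i,j) with i<j and classify each by sign(x_j-x_i) * sign(y_j-y_i).
  (1,2):dx=+10,dy=+2->C; (1,3):dx=+4,dy=+8->C; (1,4):dx=+1,dy=+6->C; (1,5):dx=+6,dy=+9->C
  (1,6):dx=+9,dy=-3->D; (1,7):dx=+2,dy=+3->C; (2,3):dx=-6,dy=+6->D; (2,4):dx=-9,dy=+4->D
  (2,5):dx=-4,dy=+7->D; (2,6):dx=-1,dy=-5->C; (2,7):dx=-8,dy=+1->D; (3,4):dx=-3,dy=-2->C
  (3,5):dx=+2,dy=+1->C; (3,6):dx=+5,dy=-11->D; (3,7):dx=-2,dy=-5->C; (4,5):dx=+5,dy=+3->C
  (4,6):dx=+8,dy=-9->D; (4,7):dx=+1,dy=-3->D; (5,6):dx=+3,dy=-12->D; (5,7):dx=-4,dy=-6->C
  (6,7):dx=-7,dy=+6->D
Step 2: C = 11, D = 10, total pairs = 21.
Step 3: tau = (C - D)/(n(n-1)/2) = (11 - 10)/21 = 0.047619.
Step 4: Exact two-sided p-value (enumerate n! = 5040 permutations of y under H0): p = 1.000000.
Step 5: alpha = 0.1. fail to reject H0.

tau_b = 0.0476 (C=11, D=10), p = 1.000000, fail to reject H0.


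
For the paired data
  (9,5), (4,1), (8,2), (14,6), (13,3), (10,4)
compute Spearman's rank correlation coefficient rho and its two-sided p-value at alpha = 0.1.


Step 1: Rank x and y separately (midranks; no ties here).
rank(x): 9->3, 4->1, 8->2, 14->6, 13->5, 10->4
rank(y): 5->5, 1->1, 2->2, 6->6, 3->3, 4->4
Step 2: d_i = R_x(i) - R_y(i); compute d_i^2.
  (3-5)^2=4, (1-1)^2=0, (2-2)^2=0, (6-6)^2=0, (5-3)^2=4, (4-4)^2=0
sum(d^2) = 8.
Step 3: rho = 1 - 6*8 / (6*(6^2 - 1)) = 1 - 48/210 = 0.771429.
Step 4: Under H0, t = rho * sqrt((n-2)/(1-rho^2)) = 2.4247 ~ t(4).
Step 5: Two-sided p-value from the t-distribution with 4 df = 0.072397.
Step 6: alpha = 0.1. reject H0.

rho = 0.7714, p = 0.072397, reject H0 at alpha = 0.1.


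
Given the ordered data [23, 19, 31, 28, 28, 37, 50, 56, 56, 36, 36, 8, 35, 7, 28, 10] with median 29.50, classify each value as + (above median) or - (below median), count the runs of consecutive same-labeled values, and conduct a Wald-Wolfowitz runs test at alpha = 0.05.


Step 1: Compute median = 29.50; label A = above, B = below.
Labels in order: BBABBAAAAAABABBB  (n_A = 8, n_B = 8)
Step 2: Count runs R = 7.
Step 3: Under H0 (random ordering), E[R] = 2*n_A*n_B/(n_A+n_B) + 1 = 2*8*8/16 + 1 = 9.0000.
        Var[R] = 2*n_A*n_B*(2*n_A*n_B - n_A - n_B) / ((n_A+n_B)^2 * (n_A+n_B-1)) = 14336/3840 = 3.7333.
        SD[R] = 1.9322.
Step 4: Continuity-corrected z = (R + 0.5 - E[R]) / SD[R] = (7 + 0.5 - 9.0000) / 1.9322 = -0.7763.
Step 5: Two-sided p-value via normal approximation = 2*(1 - Phi(|z|)) = 0.437558.
Step 6: alpha = 0.05. fail to reject H0.

R = 7, z = -0.7763, p = 0.437558, fail to reject H0.


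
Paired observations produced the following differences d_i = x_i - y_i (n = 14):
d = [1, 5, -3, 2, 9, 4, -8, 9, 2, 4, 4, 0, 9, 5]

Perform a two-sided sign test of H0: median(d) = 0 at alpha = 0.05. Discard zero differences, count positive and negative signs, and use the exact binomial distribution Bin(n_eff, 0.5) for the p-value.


Step 1: Discard zero differences. Original n = 14; n_eff = number of nonzero differences = 13.
Nonzero differences (with sign): +1, +5, -3, +2, +9, +4, -8, +9, +2, +4, +4, +9, +5
Step 2: Count signs: positive = 11, negative = 2.
Step 3: Under H0: P(positive) = 0.5, so the number of positives S ~ Bin(13, 0.5).
Step 4: Two-sided exact p-value = sum of Bin(13,0.5) probabilities at or below the observed probability = 0.022461.
Step 5: alpha = 0.05. reject H0.

n_eff = 13, pos = 11, neg = 2, p = 0.022461, reject H0.


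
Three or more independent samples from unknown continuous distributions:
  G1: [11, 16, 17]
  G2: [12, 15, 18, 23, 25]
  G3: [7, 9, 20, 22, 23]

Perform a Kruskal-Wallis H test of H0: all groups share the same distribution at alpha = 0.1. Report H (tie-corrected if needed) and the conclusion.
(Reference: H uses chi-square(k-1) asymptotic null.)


Step 1: Combine all N = 13 observations and assign midranks.
sorted (value, group, rank): (7,G3,1), (9,G3,2), (11,G1,3), (12,G2,4), (15,G2,5), (16,G1,6), (17,G1,7), (18,G2,8), (20,G3,9), (22,G3,10), (23,G2,11.5), (23,G3,11.5), (25,G2,13)
Step 2: Sum ranks within each group.
R_1 = 16 (n_1 = 3)
R_2 = 41.5 (n_2 = 5)
R_3 = 33.5 (n_3 = 5)
Step 3: H = 12/(N(N+1)) * sum(R_i^2/n_i) - 3(N+1)
     = 12/(13*14) * (16^2/3 + 41.5^2/5 + 33.5^2/5) - 3*14
     = 0.065934 * 654.233 - 42
     = 1.136264.
Step 4: Ties present; correction factor C = 1 - 6/(13^3 - 13) = 0.997253. Corrected H = 1.136264 / 0.997253 = 1.139394.
Step 5: Under H0, H ~ chi^2(2); p-value = 0.565697.
Step 6: alpha = 0.1. fail to reject H0.

H = 1.1394, df = 2, p = 0.565697, fail to reject H0.


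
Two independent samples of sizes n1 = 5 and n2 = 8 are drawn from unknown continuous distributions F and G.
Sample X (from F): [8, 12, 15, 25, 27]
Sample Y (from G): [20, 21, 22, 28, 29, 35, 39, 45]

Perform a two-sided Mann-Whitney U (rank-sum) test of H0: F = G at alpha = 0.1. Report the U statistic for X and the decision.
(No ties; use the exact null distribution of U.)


Step 1: Combine and sort all 13 observations; assign midranks.
sorted (value, group): (8,X), (12,X), (15,X), (20,Y), (21,Y), (22,Y), (25,X), (27,X), (28,Y), (29,Y), (35,Y), (39,Y), (45,Y)
ranks: 8->1, 12->2, 15->3, 20->4, 21->5, 22->6, 25->7, 27->8, 28->9, 29->10, 35->11, 39->12, 45->13
Step 2: Rank sum for X: R1 = 1 + 2 + 3 + 7 + 8 = 21.
Step 3: U_X = R1 - n1(n1+1)/2 = 21 - 5*6/2 = 21 - 15 = 6.
       U_Y = n1*n2 - U_X = 40 - 6 = 34.
Step 4: No ties, so the exact null distribution of U (based on enumerating the C(13,5) = 1287 equally likely rank assignments) gives the two-sided p-value.
Step 5: p-value = 0.045066; compare to alpha = 0.1. reject H0.

U_X = 6, p = 0.045066, reject H0 at alpha = 0.1.


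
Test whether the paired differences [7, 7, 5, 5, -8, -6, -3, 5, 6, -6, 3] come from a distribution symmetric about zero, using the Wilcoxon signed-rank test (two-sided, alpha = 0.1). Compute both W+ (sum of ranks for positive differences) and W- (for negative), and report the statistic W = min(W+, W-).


Step 1: Drop any zero differences (none here) and take |d_i|.
|d| = [7, 7, 5, 5, 8, 6, 3, 5, 6, 6, 3]
Step 2: Midrank |d_i| (ties get averaged ranks).
ranks: |7|->9.5, |7|->9.5, |5|->4, |5|->4, |8|->11, |6|->7, |3|->1.5, |5|->4, |6|->7, |6|->7, |3|->1.5
Step 3: Attach original signs; sum ranks with positive sign and with negative sign.
W+ = 9.5 + 9.5 + 4 + 4 + 4 + 7 + 1.5 = 39.5
W- = 11 + 7 + 1.5 + 7 = 26.5
(Check: W+ + W- = 66 should equal n(n+1)/2 = 66.)
Step 4: Test statistic W = min(W+, W-) = 26.5.
Step 5: Ties in |d|, so use the tie-corrected normal approximation.
        E[W] = n(n+1)/4 = 11*12/4 = 33.
        Tie groups: |d|=3 (t=2), |d|=5 (t=3), |d|=6 (t=3), |d|=7 (t=2); sum(t^3 - t) = 60.
        Var[W] = n(n+1)(2n+1)/24 - sum(t^3-t)/48 = 3036/24 - 60/48 = 125.25.
        z = (W - E[W]) / sqrt(Var[W]) = (26.5 - 33) / 11.1915 = -0.5808.
        Two-sided p = 2*Phi(z) = 0.561377.
Step 6: alpha = 0.1. fail to reject H0.

W+ = 39.5, W- = 26.5, W = min = 26.5, p = 0.561377, fail to reject H0.


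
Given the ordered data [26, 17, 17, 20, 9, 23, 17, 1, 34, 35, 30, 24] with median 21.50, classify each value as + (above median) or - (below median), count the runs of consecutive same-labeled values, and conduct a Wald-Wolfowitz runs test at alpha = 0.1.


Step 1: Compute median = 21.50; label A = above, B = below.
Labels in order: ABBBBABBAAAA  (n_A = 6, n_B = 6)
Step 2: Count runs R = 5.
Step 3: Under H0 (random ordering), E[R] = 2*n_A*n_B/(n_A+n_B) + 1 = 2*6*6/12 + 1 = 7.0000.
        Var[R] = 2*n_A*n_B*(2*n_A*n_B - n_A - n_B) / ((n_A+n_B)^2 * (n_A+n_B-1)) = 4320/1584 = 2.7273.
        SD[R] = 1.6514.
Step 4: Continuity-corrected z = (R + 0.5 - E[R]) / SD[R] = (5 + 0.5 - 7.0000) / 1.6514 = -0.9083.
Step 5: Two-sided p-value via normal approximation = 2*(1 - Phi(|z|)) = 0.363722.
Step 6: alpha = 0.1. fail to reject H0.

R = 5, z = -0.9083, p = 0.363722, fail to reject H0.


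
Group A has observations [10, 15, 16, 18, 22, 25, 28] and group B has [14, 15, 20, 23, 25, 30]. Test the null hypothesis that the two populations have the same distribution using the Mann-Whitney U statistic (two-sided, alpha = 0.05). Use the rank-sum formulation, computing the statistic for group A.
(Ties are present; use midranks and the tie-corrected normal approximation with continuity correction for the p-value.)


Step 1: Combine and sort all 13 observations; assign midranks.
sorted (value, group): (10,X), (14,Y), (15,X), (15,Y), (16,X), (18,X), (20,Y), (22,X), (23,Y), (25,X), (25,Y), (28,X), (30,Y)
ranks: 10->1, 14->2, 15->3.5, 15->3.5, 16->5, 18->6, 20->7, 22->8, 23->9, 25->10.5, 25->10.5, 28->12, 30->13
Step 2: Rank sum for X: R1 = 1 + 3.5 + 5 + 6 + 8 + 10.5 + 12 = 46.
Step 3: U_X = R1 - n1(n1+1)/2 = 46 - 7*8/2 = 46 - 28 = 18.
       U_Y = n1*n2 - U_X = 42 - 18 = 24.
Step 4: Ties are present, so use the tie-corrected normal approximation (with continuity correction) for the p-value.
Step 5: p-value = 0.720247; compare to alpha = 0.05. fail to reject H0.

U_X = 18, p = 0.720247, fail to reject H0 at alpha = 0.05.


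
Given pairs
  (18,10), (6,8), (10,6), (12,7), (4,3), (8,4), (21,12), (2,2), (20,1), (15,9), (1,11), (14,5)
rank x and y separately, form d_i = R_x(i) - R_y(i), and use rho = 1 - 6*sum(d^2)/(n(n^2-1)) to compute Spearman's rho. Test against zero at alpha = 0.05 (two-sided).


Step 1: Rank x and y separately (midranks; no ties here).
rank(x): 18->10, 6->4, 10->6, 12->7, 4->3, 8->5, 21->12, 2->2, 20->11, 15->9, 1->1, 14->8
rank(y): 10->10, 8->8, 6->6, 7->7, 3->3, 4->4, 12->12, 2->2, 1->1, 9->9, 11->11, 5->5
Step 2: d_i = R_x(i) - R_y(i); compute d_i^2.
  (10-10)^2=0, (4-8)^2=16, (6-6)^2=0, (7-7)^2=0, (3-3)^2=0, (5-4)^2=1, (12-12)^2=0, (2-2)^2=0, (11-1)^2=100, (9-9)^2=0, (1-11)^2=100, (8-5)^2=9
sum(d^2) = 226.
Step 3: rho = 1 - 6*226 / (12*(12^2 - 1)) = 1 - 1356/1716 = 0.209790.
Step 4: Under H0, t = rho * sqrt((n-2)/(1-rho^2)) = 0.6785 ~ t(10).
Step 5: Two-sided p-value from the t-distribution with 10 df = 0.512841.
Step 6: alpha = 0.05. fail to reject H0.

rho = 0.2098, p = 0.512841, fail to reject H0 at alpha = 0.05.


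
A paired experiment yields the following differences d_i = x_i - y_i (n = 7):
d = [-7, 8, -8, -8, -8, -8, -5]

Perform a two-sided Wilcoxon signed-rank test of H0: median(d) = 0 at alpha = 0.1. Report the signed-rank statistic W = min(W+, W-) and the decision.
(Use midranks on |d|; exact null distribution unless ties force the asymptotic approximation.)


Step 1: Drop any zero differences (none here) and take |d_i|.
|d| = [7, 8, 8, 8, 8, 8, 5]
Step 2: Midrank |d_i| (ties get averaged ranks).
ranks: |7|->2, |8|->5, |8|->5, |8|->5, |8|->5, |8|->5, |5|->1
Step 3: Attach original signs; sum ranks with positive sign and with negative sign.
W+ = 5 = 5
W- = 2 + 5 + 5 + 5 + 5 + 1 = 23
(Check: W+ + W- = 28 should equal n(n+1)/2 = 28.)
Step 4: Test statistic W = min(W+, W-) = 5.
Step 5: Ties in |d|, so use the tie-corrected normal approximation.
        E[W] = n(n+1)/4 = 7*8/4 = 14.
        Tie groups: |d|=8 (t=5); sum(t^3 - t) = 120.
        Var[W] = n(n+1)(2n+1)/24 - sum(t^3-t)/48 = 840/24 - 120/48 = 32.5.
        z = (W - E[W]) / sqrt(Var[W]) = (5 - 14) / 5.7009 = -1.5787.
        Two-sided p = 2*Phi(z) = 0.114404.
Step 6: alpha = 0.1. fail to reject H0.

W+ = 5, W- = 23, W = min = 5, p = 0.114404, fail to reject H0.


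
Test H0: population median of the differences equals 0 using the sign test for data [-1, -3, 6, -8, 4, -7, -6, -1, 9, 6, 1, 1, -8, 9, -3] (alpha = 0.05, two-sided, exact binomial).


Step 1: Discard zero differences. Original n = 15; n_eff = number of nonzero differences = 15.
Nonzero differences (with sign): -1, -3, +6, -8, +4, -7, -6, -1, +9, +6, +1, +1, -8, +9, -3
Step 2: Count signs: positive = 7, negative = 8.
Step 3: Under H0: P(positive) = 0.5, so the number of positives S ~ Bin(15, 0.5).
Step 4: Two-sided exact p-value = sum of Bin(15,0.5) probabilities at or below the observed probability = 1.000000.
Step 5: alpha = 0.05. fail to reject H0.

n_eff = 15, pos = 7, neg = 8, p = 1.000000, fail to reject H0.


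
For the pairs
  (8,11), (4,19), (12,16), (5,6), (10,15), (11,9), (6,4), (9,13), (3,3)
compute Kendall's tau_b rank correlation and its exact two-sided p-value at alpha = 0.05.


Step 1: Enumerate the 36 unordered pairs (i,j) with i<j and classify each by sign(x_j-x_i) * sign(y_j-y_i).
  (1,2):dx=-4,dy=+8->D; (1,3):dx=+4,dy=+5->C; (1,4):dx=-3,dy=-5->C; (1,5):dx=+2,dy=+4->C
  (1,6):dx=+3,dy=-2->D; (1,7):dx=-2,dy=-7->C; (1,8):dx=+1,dy=+2->C; (1,9):dx=-5,dy=-8->C
  (2,3):dx=+8,dy=-3->D; (2,4):dx=+1,dy=-13->D; (2,5):dx=+6,dy=-4->D; (2,6):dx=+7,dy=-10->D
  (2,7):dx=+2,dy=-15->D; (2,8):dx=+5,dy=-6->D; (2,9):dx=-1,dy=-16->C; (3,4):dx=-7,dy=-10->C
  (3,5):dx=-2,dy=-1->C; (3,6):dx=-1,dy=-7->C; (3,7):dx=-6,dy=-12->C; (3,8):dx=-3,dy=-3->C
  (3,9):dx=-9,dy=-13->C; (4,5):dx=+5,dy=+9->C; (4,6):dx=+6,dy=+3->C; (4,7):dx=+1,dy=-2->D
  (4,8):dx=+4,dy=+7->C; (4,9):dx=-2,dy=-3->C; (5,6):dx=+1,dy=-6->D; (5,7):dx=-4,dy=-11->C
  (5,8):dx=-1,dy=-2->C; (5,9):dx=-7,dy=-12->C; (6,7):dx=-5,dy=-5->C; (6,8):dx=-2,dy=+4->D
  (6,9):dx=-8,dy=-6->C; (7,8):dx=+3,dy=+9->C; (7,9):dx=-3,dy=-1->C; (8,9):dx=-6,dy=-10->C
Step 2: C = 25, D = 11, total pairs = 36.
Step 3: tau = (C - D)/(n(n-1)/2) = (25 - 11)/36 = 0.388889.
Step 4: Exact two-sided p-value (enumerate n! = 362880 permutations of y under H0): p = 0.180181.
Step 5: alpha = 0.05. fail to reject H0.

tau_b = 0.3889 (C=25, D=11), p = 0.180181, fail to reject H0.


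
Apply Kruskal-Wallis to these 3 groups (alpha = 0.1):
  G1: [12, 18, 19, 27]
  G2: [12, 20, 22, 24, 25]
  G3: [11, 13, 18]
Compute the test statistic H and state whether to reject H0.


Step 1: Combine all N = 12 observations and assign midranks.
sorted (value, group, rank): (11,G3,1), (12,G1,2.5), (12,G2,2.5), (13,G3,4), (18,G1,5.5), (18,G3,5.5), (19,G1,7), (20,G2,8), (22,G2,9), (24,G2,10), (25,G2,11), (27,G1,12)
Step 2: Sum ranks within each group.
R_1 = 27 (n_1 = 4)
R_2 = 40.5 (n_2 = 5)
R_3 = 10.5 (n_3 = 3)
Step 3: H = 12/(N(N+1)) * sum(R_i^2/n_i) - 3(N+1)
     = 12/(12*13) * (27^2/4 + 40.5^2/5 + 10.5^2/3) - 3*13
     = 0.076923 * 547.05 - 39
     = 3.080769.
Step 4: Ties present; correction factor C = 1 - 12/(12^3 - 12) = 0.993007. Corrected H = 3.080769 / 0.993007 = 3.102465.
Step 5: Under H0, H ~ chi^2(2); p-value = 0.211987.
Step 6: alpha = 0.1. fail to reject H0.

H = 3.1025, df = 2, p = 0.211987, fail to reject H0.


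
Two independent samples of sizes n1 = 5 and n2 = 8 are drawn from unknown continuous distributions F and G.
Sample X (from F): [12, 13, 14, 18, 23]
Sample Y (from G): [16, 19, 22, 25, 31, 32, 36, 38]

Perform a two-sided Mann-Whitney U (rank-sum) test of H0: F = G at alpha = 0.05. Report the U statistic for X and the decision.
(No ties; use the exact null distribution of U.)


Step 1: Combine and sort all 13 observations; assign midranks.
sorted (value, group): (12,X), (13,X), (14,X), (16,Y), (18,X), (19,Y), (22,Y), (23,X), (25,Y), (31,Y), (32,Y), (36,Y), (38,Y)
ranks: 12->1, 13->2, 14->3, 16->4, 18->5, 19->6, 22->7, 23->8, 25->9, 31->10, 32->11, 36->12, 38->13
Step 2: Rank sum for X: R1 = 1 + 2 + 3 + 5 + 8 = 19.
Step 3: U_X = R1 - n1(n1+1)/2 = 19 - 5*6/2 = 19 - 15 = 4.
       U_Y = n1*n2 - U_X = 40 - 4 = 36.
Step 4: No ties, so the exact null distribution of U (based on enumerating the C(13,5) = 1287 equally likely rank assignments) gives the two-sided p-value.
Step 5: p-value = 0.018648; compare to alpha = 0.05. reject H0.

U_X = 4, p = 0.018648, reject H0 at alpha = 0.05.


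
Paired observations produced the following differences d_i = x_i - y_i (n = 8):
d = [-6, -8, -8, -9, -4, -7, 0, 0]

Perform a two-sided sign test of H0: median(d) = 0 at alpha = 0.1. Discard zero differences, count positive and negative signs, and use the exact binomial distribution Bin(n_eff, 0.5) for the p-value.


Step 1: Discard zero differences. Original n = 8; n_eff = number of nonzero differences = 6.
Nonzero differences (with sign): -6, -8, -8, -9, -4, -7
Step 2: Count signs: positive = 0, negative = 6.
Step 3: Under H0: P(positive) = 0.5, so the number of positives S ~ Bin(6, 0.5).
Step 4: Two-sided exact p-value = sum of Bin(6,0.5) probabilities at or below the observed probability = 0.031250.
Step 5: alpha = 0.1. reject H0.

n_eff = 6, pos = 0, neg = 6, p = 0.031250, reject H0.


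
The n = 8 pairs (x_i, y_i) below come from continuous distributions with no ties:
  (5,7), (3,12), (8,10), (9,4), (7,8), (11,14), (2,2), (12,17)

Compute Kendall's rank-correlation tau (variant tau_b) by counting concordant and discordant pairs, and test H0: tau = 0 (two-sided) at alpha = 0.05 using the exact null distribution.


Step 1: Enumerate the 28 unordered pairs (i,j) with i<j and classify each by sign(x_j-x_i) * sign(y_j-y_i).
  (1,2):dx=-2,dy=+5->D; (1,3):dx=+3,dy=+3->C; (1,4):dx=+4,dy=-3->D; (1,5):dx=+2,dy=+1->C
  (1,6):dx=+6,dy=+7->C; (1,7):dx=-3,dy=-5->C; (1,8):dx=+7,dy=+10->C; (2,3):dx=+5,dy=-2->D
  (2,4):dx=+6,dy=-8->D; (2,5):dx=+4,dy=-4->D; (2,6):dx=+8,dy=+2->C; (2,7):dx=-1,dy=-10->C
  (2,8):dx=+9,dy=+5->C; (3,4):dx=+1,dy=-6->D; (3,5):dx=-1,dy=-2->C; (3,6):dx=+3,dy=+4->C
  (3,7):dx=-6,dy=-8->C; (3,8):dx=+4,dy=+7->C; (4,5):dx=-2,dy=+4->D; (4,6):dx=+2,dy=+10->C
  (4,7):dx=-7,dy=-2->C; (4,8):dx=+3,dy=+13->C; (5,6):dx=+4,dy=+6->C; (5,7):dx=-5,dy=-6->C
  (5,8):dx=+5,dy=+9->C; (6,7):dx=-9,dy=-12->C; (6,8):dx=+1,dy=+3->C; (7,8):dx=+10,dy=+15->C
Step 2: C = 21, D = 7, total pairs = 28.
Step 3: tau = (C - D)/(n(n-1)/2) = (21 - 7)/28 = 0.500000.
Step 4: Exact two-sided p-value (enumerate n! = 40320 permutations of y under H0): p = 0.108681.
Step 5: alpha = 0.05. fail to reject H0.

tau_b = 0.5000 (C=21, D=7), p = 0.108681, fail to reject H0.


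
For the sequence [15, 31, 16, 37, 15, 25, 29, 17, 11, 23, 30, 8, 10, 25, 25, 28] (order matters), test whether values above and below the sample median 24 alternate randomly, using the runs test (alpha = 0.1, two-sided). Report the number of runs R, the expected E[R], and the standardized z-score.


Step 1: Compute median = 24; label A = above, B = below.
Labels in order: BABABAABBBABBAAA  (n_A = 8, n_B = 8)
Step 2: Count runs R = 10.
Step 3: Under H0 (random ordering), E[R] = 2*n_A*n_B/(n_A+n_B) + 1 = 2*8*8/16 + 1 = 9.0000.
        Var[R] = 2*n_A*n_B*(2*n_A*n_B - n_A - n_B) / ((n_A+n_B)^2 * (n_A+n_B-1)) = 14336/3840 = 3.7333.
        SD[R] = 1.9322.
Step 4: Continuity-corrected z = (R - 0.5 - E[R]) / SD[R] = (10 - 0.5 - 9.0000) / 1.9322 = 0.2588.
Step 5: Two-sided p-value via normal approximation = 2*(1 - Phi(|z|)) = 0.795809.
Step 6: alpha = 0.1. fail to reject H0.

R = 10, z = 0.2588, p = 0.795809, fail to reject H0.


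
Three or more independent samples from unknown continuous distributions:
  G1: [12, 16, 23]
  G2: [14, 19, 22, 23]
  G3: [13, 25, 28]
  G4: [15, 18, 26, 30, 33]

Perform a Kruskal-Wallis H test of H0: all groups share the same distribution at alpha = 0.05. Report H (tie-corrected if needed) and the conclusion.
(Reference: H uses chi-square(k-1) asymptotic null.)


Step 1: Combine all N = 15 observations and assign midranks.
sorted (value, group, rank): (12,G1,1), (13,G3,2), (14,G2,3), (15,G4,4), (16,G1,5), (18,G4,6), (19,G2,7), (22,G2,8), (23,G1,9.5), (23,G2,9.5), (25,G3,11), (26,G4,12), (28,G3,13), (30,G4,14), (33,G4,15)
Step 2: Sum ranks within each group.
R_1 = 15.5 (n_1 = 3)
R_2 = 27.5 (n_2 = 4)
R_3 = 26 (n_3 = 3)
R_4 = 51 (n_4 = 5)
Step 3: H = 12/(N(N+1)) * sum(R_i^2/n_i) - 3(N+1)
     = 12/(15*16) * (15.5^2/3 + 27.5^2/4 + 26^2/3 + 51^2/5) - 3*16
     = 0.050000 * 1014.68 - 48
     = 2.733958.
Step 4: Ties present; correction factor C = 1 - 6/(15^3 - 15) = 0.998214. Corrected H = 2.733958 / 0.998214 = 2.738849.
Step 5: Under H0, H ~ chi^2(3); p-value = 0.433666.
Step 6: alpha = 0.05. fail to reject H0.

H = 2.7388, df = 3, p = 0.433666, fail to reject H0.


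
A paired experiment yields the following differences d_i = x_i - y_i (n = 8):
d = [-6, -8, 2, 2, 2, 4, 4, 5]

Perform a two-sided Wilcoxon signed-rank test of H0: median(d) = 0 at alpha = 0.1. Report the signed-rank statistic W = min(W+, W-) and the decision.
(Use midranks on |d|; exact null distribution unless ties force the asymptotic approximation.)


Step 1: Drop any zero differences (none here) and take |d_i|.
|d| = [6, 8, 2, 2, 2, 4, 4, 5]
Step 2: Midrank |d_i| (ties get averaged ranks).
ranks: |6|->7, |8|->8, |2|->2, |2|->2, |2|->2, |4|->4.5, |4|->4.5, |5|->6
Step 3: Attach original signs; sum ranks with positive sign and with negative sign.
W+ = 2 + 2 + 2 + 4.5 + 4.5 + 6 = 21
W- = 7 + 8 = 15
(Check: W+ + W- = 36 should equal n(n+1)/2 = 36.)
Step 4: Test statistic W = min(W+, W-) = 15.
Step 5: Ties in |d|, so use the tie-corrected normal approximation.
        E[W] = n(n+1)/4 = 8*9/4 = 18.
        Tie groups: |d|=2 (t=3), |d|=4 (t=2); sum(t^3 - t) = 30.
        Var[W] = n(n+1)(2n+1)/24 - sum(t^3-t)/48 = 1224/24 - 30/48 = 50.375.
        z = (W - E[W]) / sqrt(Var[W]) = (15 - 18) / 7.0975 = -0.4227.
        Two-sided p = 2*Phi(z) = 0.672527.
Step 6: alpha = 0.1. fail to reject H0.

W+ = 21, W- = 15, W = min = 15, p = 0.672527, fail to reject H0.


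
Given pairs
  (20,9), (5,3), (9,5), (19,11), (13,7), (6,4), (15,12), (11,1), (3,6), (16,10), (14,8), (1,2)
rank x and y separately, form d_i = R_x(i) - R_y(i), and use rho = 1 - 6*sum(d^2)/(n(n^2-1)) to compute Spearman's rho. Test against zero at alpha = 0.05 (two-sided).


Step 1: Rank x and y separately (midranks; no ties here).
rank(x): 20->12, 5->3, 9->5, 19->11, 13->7, 6->4, 15->9, 11->6, 3->2, 16->10, 14->8, 1->1
rank(y): 9->9, 3->3, 5->5, 11->11, 7->7, 4->4, 12->12, 1->1, 6->6, 10->10, 8->8, 2->2
Step 2: d_i = R_x(i) - R_y(i); compute d_i^2.
  (12-9)^2=9, (3-3)^2=0, (5-5)^2=0, (11-11)^2=0, (7-7)^2=0, (4-4)^2=0, (9-12)^2=9, (6-1)^2=25, (2-6)^2=16, (10-10)^2=0, (8-8)^2=0, (1-2)^2=1
sum(d^2) = 60.
Step 3: rho = 1 - 6*60 / (12*(12^2 - 1)) = 1 - 360/1716 = 0.790210.
Step 4: Under H0, t = rho * sqrt((n-2)/(1-rho^2)) = 4.0775 ~ t(10).
Step 5: Two-sided p-value from the t-distribution with 10 df = 0.002223.
Step 6: alpha = 0.05. reject H0.

rho = 0.7902, p = 0.002223, reject H0 at alpha = 0.05.


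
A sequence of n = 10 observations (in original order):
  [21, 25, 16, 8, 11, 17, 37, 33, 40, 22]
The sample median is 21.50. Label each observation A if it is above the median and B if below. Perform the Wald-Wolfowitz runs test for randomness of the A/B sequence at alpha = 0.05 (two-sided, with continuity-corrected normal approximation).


Step 1: Compute median = 21.50; label A = above, B = below.
Labels in order: BABBBBAAAA  (n_A = 5, n_B = 5)
Step 2: Count runs R = 4.
Step 3: Under H0 (random ordering), E[R] = 2*n_A*n_B/(n_A+n_B) + 1 = 2*5*5/10 + 1 = 6.0000.
        Var[R] = 2*n_A*n_B*(2*n_A*n_B - n_A - n_B) / ((n_A+n_B)^2 * (n_A+n_B-1)) = 2000/900 = 2.2222.
        SD[R] = 1.4907.
Step 4: Continuity-corrected z = (R + 0.5 - E[R]) / SD[R] = (4 + 0.5 - 6.0000) / 1.4907 = -1.0062.
Step 5: Two-sided p-value via normal approximation = 2*(1 - Phi(|z|)) = 0.314305.
Step 6: alpha = 0.05. fail to reject H0.

R = 4, z = -1.0062, p = 0.314305, fail to reject H0.


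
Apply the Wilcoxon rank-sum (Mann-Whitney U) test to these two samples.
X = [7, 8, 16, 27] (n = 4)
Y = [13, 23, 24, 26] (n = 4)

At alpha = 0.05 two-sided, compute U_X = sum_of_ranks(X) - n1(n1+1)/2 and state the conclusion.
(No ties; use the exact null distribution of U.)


Step 1: Combine and sort all 8 observations; assign midranks.
sorted (value, group): (7,X), (8,X), (13,Y), (16,X), (23,Y), (24,Y), (26,Y), (27,X)
ranks: 7->1, 8->2, 13->3, 16->4, 23->5, 24->6, 26->7, 27->8
Step 2: Rank sum for X: R1 = 1 + 2 + 4 + 8 = 15.
Step 3: U_X = R1 - n1(n1+1)/2 = 15 - 4*5/2 = 15 - 10 = 5.
       U_Y = n1*n2 - U_X = 16 - 5 = 11.
Step 4: No ties, so the exact null distribution of U (based on enumerating the C(8,4) = 70 equally likely rank assignments) gives the two-sided p-value.
Step 5: p-value = 0.485714; compare to alpha = 0.05. fail to reject H0.

U_X = 5, p = 0.485714, fail to reject H0 at alpha = 0.05.


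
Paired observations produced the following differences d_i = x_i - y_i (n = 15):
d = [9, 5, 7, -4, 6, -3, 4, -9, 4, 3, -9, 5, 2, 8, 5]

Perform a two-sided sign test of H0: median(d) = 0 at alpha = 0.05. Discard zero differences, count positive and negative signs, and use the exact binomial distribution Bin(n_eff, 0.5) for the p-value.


Step 1: Discard zero differences. Original n = 15; n_eff = number of nonzero differences = 15.
Nonzero differences (with sign): +9, +5, +7, -4, +6, -3, +4, -9, +4, +3, -9, +5, +2, +8, +5
Step 2: Count signs: positive = 11, negative = 4.
Step 3: Under H0: P(positive) = 0.5, so the number of positives S ~ Bin(15, 0.5).
Step 4: Two-sided exact p-value = sum of Bin(15,0.5) probabilities at or below the observed probability = 0.118469.
Step 5: alpha = 0.05. fail to reject H0.

n_eff = 15, pos = 11, neg = 4, p = 0.118469, fail to reject H0.
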